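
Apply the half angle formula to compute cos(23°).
cos(23°) = √((1 + cos 46°)/2) = 0.9205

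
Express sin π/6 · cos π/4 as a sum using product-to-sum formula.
sin π/6 cos π/4 = (1/2)[sin(π/6+π/4) + sin(π/6-π/4)]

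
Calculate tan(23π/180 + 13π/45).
tan(23π/180 + 13π/45) = (tan 23π/180 + tan 13π/45)/(1 - tan 23π/180 tan 13π/45) = 2+√3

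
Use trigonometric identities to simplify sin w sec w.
sin w sec w = tan w (using Reciprocal + quotient)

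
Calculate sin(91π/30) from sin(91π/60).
sin(91π/30) = 2 sin 91π/60 cos 91π/60 = -0.1045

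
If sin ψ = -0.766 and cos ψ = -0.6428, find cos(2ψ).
cos(2ψ) = cos²ψ - sin²ψ = -0.1736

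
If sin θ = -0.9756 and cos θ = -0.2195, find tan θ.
tan θ = sin θ / cos θ = 4.445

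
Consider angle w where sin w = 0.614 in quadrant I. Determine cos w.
cos w = √(1 - sin²w) = 0.7893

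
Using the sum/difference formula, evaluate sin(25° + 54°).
sin(25° + 54°) = sin 25° cos 54° + cos 25° sin 54° = 0.9816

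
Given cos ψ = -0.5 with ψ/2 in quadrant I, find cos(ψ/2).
cos(ψ/2) = ±√((1 + cos ψ)/2); positive since ψ/2 ∈ QI, so cos(ψ/2) = 1/2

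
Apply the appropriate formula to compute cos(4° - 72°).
cos(4° - 72°) = cos 4° cos 72° + sin 4° sin 72° = 0.3746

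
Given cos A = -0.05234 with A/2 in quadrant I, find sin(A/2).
sin(A/2) = ±√((1 - cos A)/2); positive since A/2 ∈ QI, so sin(A/2) = 0.7254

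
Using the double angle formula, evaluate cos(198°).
cos(198°) = cos²99° - sin²99° = -0.9511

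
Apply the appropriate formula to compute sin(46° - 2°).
sin(46° - 2°) = sin 46° cos 2° - cos 46° sin 2° = 0.6947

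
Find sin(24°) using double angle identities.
sin(24°) = 2 sin 12° cos 12° = 0.4067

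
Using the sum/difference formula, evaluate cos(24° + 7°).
cos(24° + 7°) = cos 24° cos 7° - sin 24° sin 7° = 0.8572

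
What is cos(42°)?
cos(42°) = 0.7431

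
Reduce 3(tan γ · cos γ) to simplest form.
3(tan γ · cos γ) = 3(sin γ) (using Quotient identity)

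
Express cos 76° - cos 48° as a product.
cos 76° - cos 48° = -2 sin(62°) sin(14°)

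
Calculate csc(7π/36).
csc(7π/36) = 1.743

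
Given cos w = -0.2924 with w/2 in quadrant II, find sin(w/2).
sin(w/2) = ±√((1 - cos w)/2); positive since w/2 ∈ QII, so sin(w/2) = 0.8039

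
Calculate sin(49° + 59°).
sin(49° + 59°) = sin 49° cos 59° + cos 49° sin 59° = 0.9511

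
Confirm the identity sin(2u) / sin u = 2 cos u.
LHS = 2 sin u cos u / sin u = 2 cos u = RHS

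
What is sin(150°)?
sin(150°) = 1/2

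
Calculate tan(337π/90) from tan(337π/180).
tan(337π/90) = 2 tan 337π/180 / (1 - tan²337π/180) = -1.036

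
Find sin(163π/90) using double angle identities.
sin(163π/90) = 2 sin 163π/180 cos 163π/180 = -0.5592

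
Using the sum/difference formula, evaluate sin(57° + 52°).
sin(57° + 52°) = sin 57° cos 52° + cos 57° sin 52° = 0.9455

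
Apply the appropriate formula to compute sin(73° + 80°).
sin(73° + 80°) = sin 73° cos 80° + cos 73° sin 80° = 0.454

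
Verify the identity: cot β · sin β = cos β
LHS = (cos β/sin β) · sin β = cos β = RHS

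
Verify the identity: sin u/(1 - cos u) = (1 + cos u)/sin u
LHS = sin u(1 + cos u) / ((1 - cos u)(1 + cos u)) = sin u(1 + cos u) / (1 - cos²u) = sin u(1 + cos u) / sin²u = (1 + cos u)/sin u = RHS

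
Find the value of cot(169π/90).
cot(169π/90) = -2.475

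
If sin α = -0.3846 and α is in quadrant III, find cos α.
cos α = -0.9231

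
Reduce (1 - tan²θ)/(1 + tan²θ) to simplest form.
(1 - tan²θ)/(1 + tan²θ) = cos(2θ) (using Double angle)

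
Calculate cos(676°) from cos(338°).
cos(676°) = cos²338° - sin²338° = 0.7193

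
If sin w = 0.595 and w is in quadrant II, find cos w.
cos w = -0.8037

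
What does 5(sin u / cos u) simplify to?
5(sin u / cos u) = 5(tan u) (using Quotient identity)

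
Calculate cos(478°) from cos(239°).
cos(478°) = cos²239° - sin²239° = -0.4695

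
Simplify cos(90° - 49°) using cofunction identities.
cos(90° - 49°) = sin(49°)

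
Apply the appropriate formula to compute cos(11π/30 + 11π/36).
cos(11π/30 + 11π/36) = cos 11π/30 cos 11π/36 - sin 11π/30 sin 11π/36 = -0.515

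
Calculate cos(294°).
cos(294°) = 0.4067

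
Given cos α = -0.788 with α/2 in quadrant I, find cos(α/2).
cos(α/2) = ±√((1 + cos α)/2); positive since α/2 ∈ QI, so cos(α/2) = 0.3256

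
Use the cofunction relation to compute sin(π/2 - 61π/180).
sin(π/2 - 61π/180) = cos(61π/180) = 0.4848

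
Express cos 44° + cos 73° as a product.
cos 44° + cos 73° = 2 cos(58.5°) cos(-14.5°)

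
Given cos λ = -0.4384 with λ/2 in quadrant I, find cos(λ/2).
cos(λ/2) = ±√((1 + cos λ)/2); positive since λ/2 ∈ QI, so cos(λ/2) = 0.5299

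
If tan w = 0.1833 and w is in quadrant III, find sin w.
sin w = -0.1803 (using tan²w + 1 = sec²w)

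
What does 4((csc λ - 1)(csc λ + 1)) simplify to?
4((csc λ - 1)(csc λ + 1)) = 4(cot²λ) (using Diff. of squares)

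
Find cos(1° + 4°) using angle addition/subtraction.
cos(1° + 4°) = cos 1° cos 4° - sin 1° sin 4° = 0.9962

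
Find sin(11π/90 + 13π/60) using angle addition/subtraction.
sin(11π/90 + 13π/60) = sin 11π/90 cos 13π/60 + cos 11π/90 sin 13π/60 = 0.8746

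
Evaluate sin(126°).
sin(126°) = 0.809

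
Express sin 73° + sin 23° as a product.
sin 73° + sin 23° = 2 sin(48°) cos(25°)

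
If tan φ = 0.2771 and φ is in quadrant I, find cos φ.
cos φ = 0.9637 (using tan²φ + 1 = sec²φ)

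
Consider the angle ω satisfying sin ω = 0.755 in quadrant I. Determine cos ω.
cos ω = √(1 - sin²ω) = 0.6557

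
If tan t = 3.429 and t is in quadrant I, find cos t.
cos t = 0.28 (using tan²t + 1 = sec²t)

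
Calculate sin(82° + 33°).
sin(82° + 33°) = sin 82° cos 33° + cos 82° sin 33° = 0.9063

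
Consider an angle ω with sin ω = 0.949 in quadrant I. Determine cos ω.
cos ω = √(1 - sin²ω) = 0.3153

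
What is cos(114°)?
cos(114°) = -0.4067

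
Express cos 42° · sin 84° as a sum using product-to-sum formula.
cos 42° sin 84° = (1/2)[sin(42°+84°) - sin(42°-84°)]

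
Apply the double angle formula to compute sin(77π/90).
sin(77π/90) = 2 sin 77π/180 cos 77π/180 = 0.4384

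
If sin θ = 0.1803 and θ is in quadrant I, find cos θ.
cos θ = 0.9836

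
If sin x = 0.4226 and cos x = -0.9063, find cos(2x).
cos(2x) = cos²x - sin²x = 0.6428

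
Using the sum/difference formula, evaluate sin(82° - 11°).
sin(82° - 11°) = sin 82° cos 11° - cos 82° sin 11° = 0.9455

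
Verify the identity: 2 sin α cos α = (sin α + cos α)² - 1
RHS = sin²α + 2 sin α cos α + cos²α - 1 = (sin²α + cos²α) + 2 sin α cos α - 1 = 1 + 2 sin α cos α - 1 = 2 sin α cos α = LHS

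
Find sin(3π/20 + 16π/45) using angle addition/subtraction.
sin(3π/20 + 16π/45) = sin 3π/20 cos 16π/45 + cos 3π/20 sin 16π/45 = 0.9998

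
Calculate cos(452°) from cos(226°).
cos(452°) = cos²226° - sin²226° = -0.0349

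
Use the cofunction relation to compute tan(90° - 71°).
tan(90° - 71°) = cot(71°) = 0.3443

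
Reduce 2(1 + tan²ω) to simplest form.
2(1 + tan²ω) = 2(sec²ω) (using Pythagorean identity)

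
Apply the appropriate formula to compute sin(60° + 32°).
sin(60° + 32°) = sin 60° cos 32° + cos 60° sin 32° = 0.9994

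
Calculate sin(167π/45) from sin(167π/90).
sin(167π/45) = 2 sin 167π/90 cos 167π/90 = -0.788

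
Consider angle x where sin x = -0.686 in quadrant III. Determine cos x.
cos x = ±√(1 - sin²x) = -0.7276 (negative in QIII)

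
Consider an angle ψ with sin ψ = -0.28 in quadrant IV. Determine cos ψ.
cos ψ = √(1 - sin²ψ) = 0.96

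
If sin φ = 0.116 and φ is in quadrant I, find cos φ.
cos φ = 0.9932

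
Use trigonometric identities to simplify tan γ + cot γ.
tan γ + cot γ = sec γ csc γ (using Quotient identities)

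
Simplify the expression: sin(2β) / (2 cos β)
sin(2β) / (2 cos β) = sin β (using Double angle)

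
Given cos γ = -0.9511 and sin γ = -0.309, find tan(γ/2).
tan(γ/2) = sin γ / (1 + cos γ) = -6.319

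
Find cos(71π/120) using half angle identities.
cos(71π/120) = -√((1 + cos 71π/60)/2) = -0.284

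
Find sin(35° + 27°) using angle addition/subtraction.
sin(35° + 27°) = sin 35° cos 27° + cos 35° sin 27° = 0.8829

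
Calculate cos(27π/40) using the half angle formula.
cos(27π/40) = -√((1 + cos 27π/20)/2) = -0.5225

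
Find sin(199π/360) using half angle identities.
sin(199π/360) = √((1 - cos 199π/180)/2) = 0.9863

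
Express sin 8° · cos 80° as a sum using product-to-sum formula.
sin 8° cos 80° = (1/2)[sin(8°+80°) + sin(8°-80°)]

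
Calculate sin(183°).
sin(183°) = -0.05234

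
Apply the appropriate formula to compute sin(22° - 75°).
sin(22° - 75°) = sin 22° cos 75° - cos 22° sin 75° = -0.7986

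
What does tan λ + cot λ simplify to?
tan λ + cot λ = sec λ csc λ (using Quotient identities)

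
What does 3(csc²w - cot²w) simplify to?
3(csc²w - cot²w) = 3 (using Pythagorean identity)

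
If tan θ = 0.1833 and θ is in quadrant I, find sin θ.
sin θ = 0.1803 (using tan²θ + 1 = sec²θ)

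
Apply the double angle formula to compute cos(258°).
cos(258°) = 2cos²129° - 1 = -0.2079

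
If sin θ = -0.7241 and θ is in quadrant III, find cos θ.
cos θ = -0.6897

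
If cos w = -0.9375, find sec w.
sec w = 1/cos w = -1.067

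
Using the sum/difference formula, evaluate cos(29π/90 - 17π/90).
cos(29π/90 - 17π/90) = cos 29π/90 cos 17π/90 + sin 29π/90 sin 17π/90 = 0.9135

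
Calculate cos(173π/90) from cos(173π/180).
cos(173π/90) = cos²173π/180 - sin²173π/180 = 0.9703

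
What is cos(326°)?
cos(326°) = 0.829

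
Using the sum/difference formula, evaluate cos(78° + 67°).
cos(78° + 67°) = cos 78° cos 67° - sin 78° sin 67° = -0.8192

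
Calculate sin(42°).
sin(42°) = 0.6691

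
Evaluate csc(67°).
csc(67°) = 1.086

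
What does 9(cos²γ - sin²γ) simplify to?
9(cos²γ - sin²γ) = 9(cos(2γ)) (using Double angle)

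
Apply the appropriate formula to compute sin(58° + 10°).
sin(58° + 10°) = sin 58° cos 10° + cos 58° sin 10° = 0.9272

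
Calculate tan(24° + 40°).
tan(24° + 40°) = (tan 24° + tan 40°)/(1 - tan 24° tan 40°) = 2.05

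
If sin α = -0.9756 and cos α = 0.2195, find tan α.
tan α = sin α / cos α = -4.445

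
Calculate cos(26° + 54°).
cos(26° + 54°) = cos 26° cos 54° - sin 26° sin 54° = 0.1736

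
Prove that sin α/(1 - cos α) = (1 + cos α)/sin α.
LHS = sin α(1 + cos α) / ((1 - cos α)(1 + cos α)) = sin α(1 + cos α) / (1 - cos²α) = sin α(1 + cos α) / sin²α = (1 + cos α)/sin α = RHS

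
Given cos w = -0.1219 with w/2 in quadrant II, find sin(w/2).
sin(w/2) = ±√((1 - cos w)/2); positive since w/2 ∈ QII, so sin(w/2) = 0.749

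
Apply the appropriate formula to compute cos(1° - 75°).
cos(1° - 75°) = cos 1° cos 75° + sin 1° sin 75° = 0.2756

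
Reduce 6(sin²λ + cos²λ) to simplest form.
6(sin²λ + cos²λ) = 6 (using Pythagorean identity)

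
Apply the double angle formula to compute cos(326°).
cos(326°) = cos²163° - sin²163° = 0.829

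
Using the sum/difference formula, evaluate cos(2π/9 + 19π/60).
cos(2π/9 + 19π/60) = cos 2π/9 cos 19π/60 - sin 2π/9 sin 19π/60 = -0.1219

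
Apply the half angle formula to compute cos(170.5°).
cos(170.5°) = -√((1 + cos 341°)/2) = -0.9863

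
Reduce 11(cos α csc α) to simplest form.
11(cos α csc α) = 11(cot α) (using Reciprocal + quotient)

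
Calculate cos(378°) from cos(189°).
cos(378°) = cos²189° - sin²189° = 0.9511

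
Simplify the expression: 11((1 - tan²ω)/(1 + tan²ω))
11((1 - tan²ω)/(1 + tan²ω)) = 11(cos(2ω)) (using Double angle)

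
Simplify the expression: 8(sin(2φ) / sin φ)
8(sin(2φ) / sin φ) = 8(2 cos φ) (using Double angle)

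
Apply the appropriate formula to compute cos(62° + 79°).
cos(62° + 79°) = cos 62° cos 79° - sin 62° sin 79° = -0.7771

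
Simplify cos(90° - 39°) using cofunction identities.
cos(90° - 39°) = sin(39°)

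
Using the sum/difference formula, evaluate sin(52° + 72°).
sin(52° + 72°) = sin 52° cos 72° + cos 52° sin 72° = 0.829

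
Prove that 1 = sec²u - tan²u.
RHS = 1/cos²u - sin²u/cos²u = (1 - sin²u)/cos²u = cos²u/cos²u = 1 = LHS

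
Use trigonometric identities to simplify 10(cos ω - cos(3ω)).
10(cos ω - cos(3ω)) = 10(2 sin(2ω) sin ω) (using Sum-to-product)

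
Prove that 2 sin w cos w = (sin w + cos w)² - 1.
RHS = sin²w + 2 sin w cos w + cos²w - 1 = (sin²w + cos²w) + 2 sin w cos w - 1 = 1 + 2 sin w cos w - 1 = 2 sin w cos w = LHS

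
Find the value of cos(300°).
cos(300°) = 1/2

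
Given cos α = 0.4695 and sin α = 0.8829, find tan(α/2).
tan(α/2) = sin α / (1 + cos α) = 0.6008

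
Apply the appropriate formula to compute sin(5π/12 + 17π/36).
sin(5π/12 + 17π/36) = sin 5π/12 cos 17π/36 + cos 5π/12 sin 17π/36 = 0.342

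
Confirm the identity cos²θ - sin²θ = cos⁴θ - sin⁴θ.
RHS = (cos²θ - sin²θ)(cos²θ + sin²θ) = (cos²θ - sin²θ) · 1 = cos²θ - sin²θ = LHS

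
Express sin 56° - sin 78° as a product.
sin 56° - sin 78° = 2 cos(67°) sin(-11°)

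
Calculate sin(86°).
sin(86°) = 0.9976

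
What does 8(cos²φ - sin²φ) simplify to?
8(cos²φ - sin²φ) = 8(cos(2φ)) (using Double angle)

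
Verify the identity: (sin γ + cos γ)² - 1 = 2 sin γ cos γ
LHS = sin²γ + 2 sin γ cos γ + cos²γ - 1 = (sin²γ + cos²γ) + 2 sin γ cos γ - 1 = 1 + 2 sin γ cos γ - 1 = 2 sin γ cos γ = RHS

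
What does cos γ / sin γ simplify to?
cos γ / sin γ = cot γ (using Quotient identity)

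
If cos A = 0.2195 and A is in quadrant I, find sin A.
sin A = 0.9756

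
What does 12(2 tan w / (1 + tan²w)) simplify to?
12(2 tan w / (1 + tan²w)) = 12(sin(2w)) (using Double angle)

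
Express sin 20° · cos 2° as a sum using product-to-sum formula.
sin 20° cos 2° = (1/2)[sin(20°+2°) + sin(20°-2°)]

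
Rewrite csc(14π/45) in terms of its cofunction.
csc(14π/45) = sec(π/2 - 14π/45) = sec(17π/90)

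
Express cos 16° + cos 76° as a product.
cos 16° + cos 76° = 2 cos(46°) cos(-30°)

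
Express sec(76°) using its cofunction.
sec(76°) = csc(90° - 76°) = csc(14°)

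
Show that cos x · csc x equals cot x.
LHS = cos x · (1/sin x) = cos x/sin x = cot x = RHS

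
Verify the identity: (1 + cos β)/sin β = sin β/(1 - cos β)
RHS = sin β(1 + cos β) / ((1 - cos β)(1 + cos β)) = sin β(1 + cos β) / (1 - cos²β) = sin β(1 + cos β) / sin²β = (1 + cos β)/sin β = LHS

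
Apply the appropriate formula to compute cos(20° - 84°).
cos(20° - 84°) = cos 20° cos 84° + sin 20° sin 84° = 0.4384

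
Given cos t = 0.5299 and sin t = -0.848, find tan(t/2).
tan(t/2) = sin t / (1 + cos t) = -0.5543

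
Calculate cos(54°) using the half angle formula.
cos(54°) = √((1 + cos 108°)/2) = 0.5878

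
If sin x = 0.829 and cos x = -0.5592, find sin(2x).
sin(2x) = 2 sin x cos x = -0.9272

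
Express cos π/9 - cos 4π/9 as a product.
cos π/9 - cos 4π/9 = -2 sin(5π/18) sin(-π/6)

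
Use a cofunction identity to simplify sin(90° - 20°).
sin(90° - 20°) = cos(20°)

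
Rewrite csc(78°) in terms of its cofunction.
csc(78°) = sec(90° - 78°) = sec(12°)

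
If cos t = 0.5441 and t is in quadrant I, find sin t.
sin t = 0.839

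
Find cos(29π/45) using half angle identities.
cos(29π/45) = -√((1 + cos 58π/45)/2) = -0.4384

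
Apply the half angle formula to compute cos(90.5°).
cos(90.5°) = -√((1 + cos 181°)/2) = -0.008727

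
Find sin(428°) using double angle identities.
sin(428°) = 2 sin 214° cos 214° = 0.9272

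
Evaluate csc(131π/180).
csc(131π/180) = 1.325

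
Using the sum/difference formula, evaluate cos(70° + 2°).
cos(70° + 2°) = cos 70° cos 2° - sin 70° sin 2° = 0.309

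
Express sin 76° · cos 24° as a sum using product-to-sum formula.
sin 76° cos 24° = (1/2)[sin(76°+24°) + sin(76°-24°)]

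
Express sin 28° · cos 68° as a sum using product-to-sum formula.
sin 28° cos 68° = (1/2)[sin(28°+68°) + sin(28°-68°)]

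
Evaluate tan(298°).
tan(298°) = -1.881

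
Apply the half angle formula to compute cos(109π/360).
cos(109π/360) = √((1 + cos 109π/180)/2) = 0.5807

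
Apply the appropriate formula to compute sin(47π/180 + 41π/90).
sin(47π/180 + 41π/90) = sin 47π/180 cos 41π/90 + cos 47π/180 sin 41π/90 = 0.7771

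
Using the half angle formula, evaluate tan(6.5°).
tan(6.5°) = sin 13° / (1 + cos 13°) = 0.1139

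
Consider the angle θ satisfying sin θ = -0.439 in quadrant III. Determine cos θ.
cos θ = ±√(1 - sin²θ) = -0.8985 (negative in QIII)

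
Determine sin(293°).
sin(293°) = -0.9205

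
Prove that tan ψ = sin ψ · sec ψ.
RHS = sin ψ · (1/cos ψ) = sin ψ/cos ψ = tan ψ = LHS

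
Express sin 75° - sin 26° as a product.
sin 75° - sin 26° = 2 cos(50.5°) sin(24.5°)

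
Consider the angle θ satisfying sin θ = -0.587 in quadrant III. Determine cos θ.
cos θ = ±√(1 - sin²θ) = -0.8096 (negative in QIII)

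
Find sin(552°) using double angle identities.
sin(552°) = 2 sin 276° cos 276° = -0.2079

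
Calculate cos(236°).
cos(236°) = -0.5592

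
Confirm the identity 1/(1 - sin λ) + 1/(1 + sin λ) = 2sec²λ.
LHS = [(1 + sin λ) + (1 - sin λ)] / [(1 - sin λ)(1 + sin λ)] = 2/(1 - sin²λ) = 2/cos²λ = 2sec²λ = RHS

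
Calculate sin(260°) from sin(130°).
sin(260°) = 2 sin 130° cos 130° = -0.9848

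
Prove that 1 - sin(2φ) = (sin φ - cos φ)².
RHS = sin²φ - 2 sin φ cos φ + cos²φ = (sin²φ + cos²φ) - 2 sin φ cos φ = 1 - sin(2φ) = LHS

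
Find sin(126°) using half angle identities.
sin(126°) = √((1 - cos 252°)/2) = 0.809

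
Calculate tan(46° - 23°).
tan(46° - 23°) = (tan 46° - tan 23°)/(1 + tan 46° tan 23°) = 0.4245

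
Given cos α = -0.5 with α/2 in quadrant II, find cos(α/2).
cos(α/2) = ±√((1 + cos α)/2); negative since α/2 ∈ QII, so cos(α/2) = -1/2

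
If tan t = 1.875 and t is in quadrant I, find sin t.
sin t = 0.8824 (using tan²t + 1 = sec²t)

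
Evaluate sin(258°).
sin(258°) = -0.9781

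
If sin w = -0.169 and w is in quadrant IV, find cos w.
cos w = 0.9856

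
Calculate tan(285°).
tan(285°) = -(2+√3)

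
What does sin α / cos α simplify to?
sin α / cos α = tan α (using Quotient identity)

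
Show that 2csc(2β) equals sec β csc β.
LHS = 2/sin(2β) = 2/(2 sin β cos β) = 1/(sin β cos β) = (1/cos β)(1/sin β) = sec β csc β = RHS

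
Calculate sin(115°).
sin(115°) = 0.9063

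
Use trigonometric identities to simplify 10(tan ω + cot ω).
10(tan ω + cot ω) = 10(sec ω csc ω) (using Quotient identities)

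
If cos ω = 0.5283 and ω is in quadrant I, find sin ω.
sin ω = 0.8491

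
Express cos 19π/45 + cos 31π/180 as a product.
cos 19π/45 + cos 31π/180 = 2 cos(107π/360) cos(π/8)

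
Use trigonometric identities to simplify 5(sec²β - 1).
5(sec²β - 1) = 5(tan²β) (using Pythagorean identity)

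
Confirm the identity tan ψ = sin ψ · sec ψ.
RHS = sin ψ · (1/cos ψ) = sin ψ/cos ψ = tan ψ = LHS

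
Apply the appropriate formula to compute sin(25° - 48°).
sin(25° - 48°) = sin 25° cos 48° - cos 25° sin 48° = -0.3907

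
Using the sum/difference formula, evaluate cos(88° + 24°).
cos(88° + 24°) = cos 88° cos 24° - sin 88° sin 24° = -0.3746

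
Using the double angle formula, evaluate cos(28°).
cos(28°) = cos²14° - sin²14° = 0.8829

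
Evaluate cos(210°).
cos(210°) = -√3/2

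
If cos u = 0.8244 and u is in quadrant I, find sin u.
sin u = 0.566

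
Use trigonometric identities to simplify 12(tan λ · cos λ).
12(tan λ · cos λ) = 12(sin λ) (using Quotient identity)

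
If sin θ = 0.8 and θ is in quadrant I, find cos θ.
cos θ = 0.6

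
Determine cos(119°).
cos(119°) = -0.4848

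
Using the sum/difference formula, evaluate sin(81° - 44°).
sin(81° - 44°) = sin 81° cos 44° - cos 81° sin 44° = 0.6018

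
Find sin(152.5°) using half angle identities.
sin(152.5°) = √((1 - cos 305°)/2) = 0.4617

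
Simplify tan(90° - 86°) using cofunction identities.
tan(90° - 86°) = cot(86°)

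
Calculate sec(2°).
sec(2°) = 1.001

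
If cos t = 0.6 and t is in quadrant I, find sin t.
sin t = 0.8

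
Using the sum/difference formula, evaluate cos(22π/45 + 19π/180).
cos(22π/45 + 19π/180) = cos 22π/45 cos 19π/180 - sin 22π/45 sin 19π/180 = -0.2924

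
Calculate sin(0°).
sin(0°) = 0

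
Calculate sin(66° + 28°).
sin(66° + 28°) = sin 66° cos 28° + cos 66° sin 28° = 0.9976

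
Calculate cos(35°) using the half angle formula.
cos(35°) = √((1 + cos 70°)/2) = 0.8192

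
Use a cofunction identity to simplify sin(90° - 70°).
sin(90° - 70°) = cos(70°)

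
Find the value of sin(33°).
sin(33°) = 0.5446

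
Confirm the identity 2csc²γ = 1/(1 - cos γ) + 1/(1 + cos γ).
RHS = [(1 + cos γ) + (1 - cos γ)] / [(1 - cos γ)(1 + cos γ)] = 2/(1 - cos²γ) = 2/sin²γ = 2csc²γ = LHS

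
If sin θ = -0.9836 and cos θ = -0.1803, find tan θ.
tan θ = sin θ / cos θ = 5.455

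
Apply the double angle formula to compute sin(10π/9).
sin(10π/9) = 2 sin 5π/9 cos 5π/9 = -0.342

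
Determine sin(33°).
sin(33°) = 0.5446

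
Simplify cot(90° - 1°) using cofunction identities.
cot(90° - 1°) = tan(1°)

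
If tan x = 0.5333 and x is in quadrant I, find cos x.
cos x = 0.8824 (using tan²x + 1 = sec²x)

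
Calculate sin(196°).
sin(196°) = -0.2756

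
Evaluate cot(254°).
cot(254°) = 0.2867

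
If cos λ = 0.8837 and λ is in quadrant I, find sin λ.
sin λ = 0.4681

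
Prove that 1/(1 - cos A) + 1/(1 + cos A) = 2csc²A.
LHS = [(1 + cos A) + (1 - cos A)] / [(1 - cos A)(1 + cos A)] = 2/(1 - cos²A) = 2/sin²A = 2csc²A = RHS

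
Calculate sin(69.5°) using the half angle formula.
sin(69.5°) = √((1 - cos 139°)/2) = 0.9367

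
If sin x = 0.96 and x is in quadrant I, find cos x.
cos x = 0.28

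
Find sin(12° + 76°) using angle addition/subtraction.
sin(12° + 76°) = sin 12° cos 76° + cos 12° sin 76° = 0.9994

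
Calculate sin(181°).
sin(181°) = -0.01745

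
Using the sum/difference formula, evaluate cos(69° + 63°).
cos(69° + 63°) = cos 69° cos 63° - sin 69° sin 63° = -0.6691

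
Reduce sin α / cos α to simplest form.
sin α / cos α = tan α (using Quotient identity)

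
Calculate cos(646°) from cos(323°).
cos(646°) = cos²323° - sin²323° = 0.2756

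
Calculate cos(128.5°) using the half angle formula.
cos(128.5°) = -√((1 + cos 257°)/2) = -0.6225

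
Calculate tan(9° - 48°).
tan(9° - 48°) = (tan 9° - tan 48°)/(1 + tan 9° tan 48°) = -0.8098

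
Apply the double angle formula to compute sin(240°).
sin(240°) = 2 sin 120° cos 120° = -√3/2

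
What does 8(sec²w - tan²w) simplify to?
8(sec²w - tan²w) = 8 (using Pythagorean identity)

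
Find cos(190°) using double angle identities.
cos(190°) = cos²95° - sin²95° = -0.9848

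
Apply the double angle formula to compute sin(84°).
sin(84°) = 2 sin 42° cos 42° = 0.9945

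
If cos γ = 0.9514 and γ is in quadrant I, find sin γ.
sin γ = 0.308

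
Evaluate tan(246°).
tan(246°) = 2.246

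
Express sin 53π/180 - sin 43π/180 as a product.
sin 53π/180 - sin 43π/180 = 2 cos(4π/15) sin(π/36)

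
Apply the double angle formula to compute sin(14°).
sin(14°) = 2 sin 7° cos 7° = 0.2419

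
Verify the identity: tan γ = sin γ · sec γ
RHS = sin γ · (1/cos γ) = sin γ/cos γ = tan γ = LHS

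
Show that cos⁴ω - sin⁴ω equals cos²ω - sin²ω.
LHS = (cos²ω - sin²ω)(cos²ω + sin²ω) = (cos²ω - sin²ω) · 1 = cos²ω - sin²ω = RHS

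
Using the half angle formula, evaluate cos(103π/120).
cos(103π/120) = -√((1 + cos 103π/60)/2) = -0.9026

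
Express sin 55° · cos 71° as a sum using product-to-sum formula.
sin 55° cos 71° = (1/2)[sin(55°+71°) + sin(55°-71°)]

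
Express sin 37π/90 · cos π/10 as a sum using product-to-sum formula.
sin 37π/90 cos π/10 = (1/2)[sin(37π/90+π/10) + sin(37π/90-π/10)]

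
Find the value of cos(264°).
cos(264°) = -0.1045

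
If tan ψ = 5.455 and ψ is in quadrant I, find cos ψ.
cos ψ = 0.1803 (using tan²ψ + 1 = sec²ψ)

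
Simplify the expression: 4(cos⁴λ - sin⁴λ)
4(cos⁴λ - sin⁴λ) = 4(cos(2λ)) (using Factoring + double angle)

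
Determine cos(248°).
cos(248°) = -0.3746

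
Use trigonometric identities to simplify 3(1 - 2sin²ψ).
3(1 - 2sin²ψ) = 3(cos(2ψ)) (using Double angle)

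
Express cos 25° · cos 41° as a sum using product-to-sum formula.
cos 25° cos 41° = (1/2)[cos(25°-41°) + cos(25°+41°)]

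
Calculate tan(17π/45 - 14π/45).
tan(17π/45 - 14π/45) = (tan 17π/45 - tan 14π/45)/(1 + tan 17π/45 tan 14π/45) = 0.2126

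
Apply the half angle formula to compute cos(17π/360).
cos(17π/360) = √((1 + cos 17π/180)/2) = 0.989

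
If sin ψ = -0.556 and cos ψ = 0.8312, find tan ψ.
tan ψ = sin ψ / cos ψ = -0.6689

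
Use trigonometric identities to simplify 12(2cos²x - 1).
12(2cos²x - 1) = 12(cos(2x)) (using Double angle)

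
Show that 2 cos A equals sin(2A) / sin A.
RHS = 2 sin A cos A / sin A = 2 cos A = LHS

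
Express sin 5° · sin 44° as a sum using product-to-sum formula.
sin 5° sin 44° = (1/2)[cos(5°-44°) - cos(5°+44°)]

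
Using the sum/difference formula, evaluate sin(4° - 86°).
sin(4° - 86°) = sin 4° cos 86° - cos 4° sin 86° = -0.9903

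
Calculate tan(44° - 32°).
tan(44° - 32°) = (tan 44° - tan 32°)/(1 + tan 44° tan 32°) = 0.2126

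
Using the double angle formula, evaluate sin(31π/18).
sin(31π/18) = 2 sin 31π/36 cos 31π/36 = -0.766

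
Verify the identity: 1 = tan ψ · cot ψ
RHS = (sin ψ/cos ψ) · (cos ψ/sin ψ) = 1 = LHS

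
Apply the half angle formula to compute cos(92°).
cos(92°) = -√((1 + cos 184°)/2) = -0.0349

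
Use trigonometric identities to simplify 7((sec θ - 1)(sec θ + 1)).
7((sec θ - 1)(sec θ + 1)) = 7(tan²θ) (using Diff. of squares)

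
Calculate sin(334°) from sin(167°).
sin(334°) = 2 sin 167° cos 167° = -0.4384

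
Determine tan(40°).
tan(40°) = 0.8391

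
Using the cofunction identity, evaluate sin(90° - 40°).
sin(90° - 40°) = cos(40°) = 0.766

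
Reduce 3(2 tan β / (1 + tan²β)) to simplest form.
3(2 tan β / (1 + tan²β)) = 3(sin(2β)) (using Double angle)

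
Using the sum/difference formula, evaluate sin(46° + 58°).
sin(46° + 58°) = sin 46° cos 58° + cos 46° sin 58° = 0.9703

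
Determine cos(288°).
cos(288°) = 0.309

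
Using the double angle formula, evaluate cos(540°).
cos(540°) = cos²270° - sin²270° = -1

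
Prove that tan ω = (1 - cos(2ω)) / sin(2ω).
RHS = 2sin²ω / (2 sin ω cos ω) = sin ω/cos ω = tan ω = LHS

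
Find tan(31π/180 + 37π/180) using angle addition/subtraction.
tan(31π/180 + 37π/180) = (tan 31π/180 + tan 37π/180)/(1 - tan 31π/180 tan 37π/180) = 2.475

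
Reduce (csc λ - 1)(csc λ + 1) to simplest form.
(csc λ - 1)(csc λ + 1) = cot²λ (using Diff. of squares)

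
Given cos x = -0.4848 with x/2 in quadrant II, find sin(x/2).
sin(x/2) = ±√((1 - cos x)/2); positive since x/2 ∈ QII, so sin(x/2) = 0.8616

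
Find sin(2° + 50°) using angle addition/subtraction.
sin(2° + 50°) = sin 2° cos 50° + cos 2° sin 50° = 0.788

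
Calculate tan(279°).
tan(279°) = -6.314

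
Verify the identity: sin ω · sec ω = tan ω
LHS = sin ω · (1/cos ω) = sin ω/cos ω = tan ω = RHS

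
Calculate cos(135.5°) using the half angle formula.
cos(135.5°) = -√((1 + cos 271°)/2) = -0.7133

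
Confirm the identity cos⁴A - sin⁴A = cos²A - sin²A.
LHS = (cos²A - sin²A)(cos²A + sin²A) = (cos²A - sin²A) · 1 = cos²A - sin²A = RHS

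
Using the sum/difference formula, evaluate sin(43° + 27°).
sin(43° + 27°) = sin 43° cos 27° + cos 43° sin 27° = 0.9397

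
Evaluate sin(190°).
sin(190°) = -0.1736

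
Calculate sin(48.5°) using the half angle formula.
sin(48.5°) = √((1 - cos 97°)/2) = 0.749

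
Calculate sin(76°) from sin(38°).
sin(76°) = 2 sin 38° cos 38° = 0.9703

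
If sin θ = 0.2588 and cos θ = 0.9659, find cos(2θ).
cos(2θ) = cos²θ - sin²θ = 0.866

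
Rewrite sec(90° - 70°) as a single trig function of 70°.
sec(90° - 70°) = csc(70°)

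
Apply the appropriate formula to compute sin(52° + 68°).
sin(52° + 68°) = sin 52° cos 68° + cos 52° sin 68° = √3/2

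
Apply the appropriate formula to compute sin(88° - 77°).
sin(88° - 77°) = sin 88° cos 77° - cos 88° sin 77° = 0.1908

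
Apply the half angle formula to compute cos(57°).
cos(57°) = √((1 + cos 114°)/2) = 0.5446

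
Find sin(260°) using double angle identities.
sin(260°) = 2 sin 130° cos 130° = -0.9848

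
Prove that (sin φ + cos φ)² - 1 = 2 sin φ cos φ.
LHS = sin²φ + 2 sin φ cos φ + cos²φ - 1 = (sin²φ + cos²φ) + 2 sin φ cos φ - 1 = 1 + 2 sin φ cos φ - 1 = 2 sin φ cos φ = RHS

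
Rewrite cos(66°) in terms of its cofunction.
cos(66°) = sin(90° - 66°) = sin(24°)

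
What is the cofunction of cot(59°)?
cot(59°) = tan(90° - 59°) = tan(31°)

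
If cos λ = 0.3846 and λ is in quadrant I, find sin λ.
sin λ = 0.9231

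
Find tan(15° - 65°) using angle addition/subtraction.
tan(15° - 65°) = (tan 15° - tan 65°)/(1 + tan 15° tan 65°) = -1.192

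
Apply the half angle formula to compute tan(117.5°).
tan(117.5°) = sin 235° / (1 + cos 235°) = -1.921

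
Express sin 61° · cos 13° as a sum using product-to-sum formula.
sin 61° cos 13° = (1/2)[sin(61°+13°) + sin(61°-13°)]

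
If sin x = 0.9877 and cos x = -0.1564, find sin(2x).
sin(2x) = 2 sin x cos x = -0.309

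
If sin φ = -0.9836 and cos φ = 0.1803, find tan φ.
tan φ = sin φ / cos φ = -5.455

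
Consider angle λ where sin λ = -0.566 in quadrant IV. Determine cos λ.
cos λ = √(1 - sin²λ) = 0.8244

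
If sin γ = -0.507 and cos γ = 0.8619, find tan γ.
tan γ = sin γ / cos γ = -0.5882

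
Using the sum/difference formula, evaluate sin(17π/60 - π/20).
sin(17π/60 - π/20) = sin 17π/60 cos π/20 - cos 17π/60 sin π/20 = 0.6691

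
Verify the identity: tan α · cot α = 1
LHS = (sin α/cos α) · (cos α/sin α) = 1 = RHS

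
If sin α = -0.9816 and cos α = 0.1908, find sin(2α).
sin(2α) = 2 sin α cos α = -0.3746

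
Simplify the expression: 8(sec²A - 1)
8(sec²A - 1) = 8(tan²A) (using Pythagorean identity)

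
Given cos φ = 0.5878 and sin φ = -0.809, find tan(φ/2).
tan(φ/2) = sin φ / (1 + cos φ) = -0.5095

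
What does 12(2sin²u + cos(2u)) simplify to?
12(2sin²u + cos(2u)) = 12 (using Double angle)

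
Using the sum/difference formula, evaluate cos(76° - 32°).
cos(76° - 32°) = cos 76° cos 32° + sin 76° sin 32° = 0.7193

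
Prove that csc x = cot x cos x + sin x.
RHS = cos²x/sin x + sin x = (cos²x + sin²x)/sin x = 1/sin x = csc x = LHS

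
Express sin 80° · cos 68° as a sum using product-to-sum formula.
sin 80° cos 68° = (1/2)[sin(80°+68°) + sin(80°-68°)]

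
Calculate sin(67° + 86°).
sin(67° + 86°) = sin 67° cos 86° + cos 67° sin 86° = 0.454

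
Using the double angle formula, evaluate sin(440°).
sin(440°) = 2 sin 220° cos 220° = 0.9848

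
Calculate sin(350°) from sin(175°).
sin(350°) = 2 sin 175° cos 175° = -0.1736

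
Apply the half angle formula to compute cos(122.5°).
cos(122.5°) = -√((1 + cos 245°)/2) = -0.5373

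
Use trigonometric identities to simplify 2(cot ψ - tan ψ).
2(cot ψ - tan ψ) = 2(2 cot(2ψ)) (using Double angle)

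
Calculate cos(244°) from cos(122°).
cos(244°) = cos²122° - sin²122° = -0.4384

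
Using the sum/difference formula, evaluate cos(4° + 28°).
cos(4° + 28°) = cos 4° cos 28° - sin 4° sin 28° = 0.848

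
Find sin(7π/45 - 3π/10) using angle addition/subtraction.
sin(7π/45 - 3π/10) = sin 7π/45 cos 3π/10 - cos 7π/45 sin 3π/10 = -0.4384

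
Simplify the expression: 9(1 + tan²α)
9(1 + tan²α) = 9(sec²α) (using Pythagorean identity)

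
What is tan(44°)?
tan(44°) = 0.9657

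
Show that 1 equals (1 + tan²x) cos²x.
RHS = sec²x · cos²x = (1/cos²x) · cos²x = 1 = LHS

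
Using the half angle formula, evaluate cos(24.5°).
cos(24.5°) = √((1 + cos 49°)/2) = 0.91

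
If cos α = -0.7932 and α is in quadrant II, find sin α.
sin α = 0.609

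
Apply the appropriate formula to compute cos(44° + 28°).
cos(44° + 28°) = cos 44° cos 28° - sin 44° sin 28° = 0.309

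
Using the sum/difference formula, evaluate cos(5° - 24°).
cos(5° - 24°) = cos 5° cos 24° + sin 5° sin 24° = 0.9455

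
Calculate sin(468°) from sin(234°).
sin(468°) = 2 sin 234° cos 234° = 0.9511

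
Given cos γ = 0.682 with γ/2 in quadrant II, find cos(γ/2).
cos(γ/2) = ±√((1 + cos γ)/2); negative since γ/2 ∈ QII, so cos(γ/2) = -0.9171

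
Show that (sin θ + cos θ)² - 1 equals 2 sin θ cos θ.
LHS = sin²θ + 2 sin θ cos θ + cos²θ - 1 = (sin²θ + cos²θ) + 2 sin θ cos θ - 1 = 1 + 2 sin θ cos θ - 1 = 2 sin θ cos θ = RHS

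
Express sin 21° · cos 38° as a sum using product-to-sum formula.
sin 21° cos 38° = (1/2)[sin(21°+38°) + sin(21°-38°)]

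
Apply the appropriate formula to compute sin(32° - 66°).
sin(32° - 66°) = sin 32° cos 66° - cos 32° sin 66° = -0.5592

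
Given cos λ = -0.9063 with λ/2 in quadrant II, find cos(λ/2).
cos(λ/2) = ±√((1 + cos λ)/2); negative since λ/2 ∈ QII, so cos(λ/2) = -0.2164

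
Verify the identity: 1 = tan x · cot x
RHS = (sin x/cos x) · (cos x/sin x) = 1 = LHS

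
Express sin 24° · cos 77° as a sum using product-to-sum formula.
sin 24° cos 77° = (1/2)[sin(24°+77°) + sin(24°-77°)]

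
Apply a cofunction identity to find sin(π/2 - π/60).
sin(π/2 - π/60) = cos(π/60) = 0.9986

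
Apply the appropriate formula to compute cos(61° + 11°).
cos(61° + 11°) = cos 61° cos 11° - sin 61° sin 11° = 0.309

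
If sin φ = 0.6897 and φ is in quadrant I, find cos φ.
cos φ = 0.7241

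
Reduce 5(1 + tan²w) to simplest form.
5(1 + tan²w) = 5(sec²w) (using Pythagorean identity)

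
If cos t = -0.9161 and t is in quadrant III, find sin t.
sin t = -0.4009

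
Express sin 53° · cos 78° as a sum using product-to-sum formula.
sin 53° cos 78° = (1/2)[sin(53°+78°) + sin(53°-78°)]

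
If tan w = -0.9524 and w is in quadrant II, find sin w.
sin w = 0.6897 (using tan²w + 1 = sec²w)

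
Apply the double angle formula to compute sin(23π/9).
sin(23π/9) = 2 sin 23π/18 cos 23π/18 = 0.9848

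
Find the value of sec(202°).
sec(202°) = -1.079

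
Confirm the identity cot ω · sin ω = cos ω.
LHS = (cos ω/sin ω) · sin ω = cos ω = RHS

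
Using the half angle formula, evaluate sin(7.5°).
sin(7.5°) = √((1 - cos 15°)/2) = 0.1305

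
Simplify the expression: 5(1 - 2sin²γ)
5(1 - 2sin²γ) = 5(cos(2γ)) (using Double angle)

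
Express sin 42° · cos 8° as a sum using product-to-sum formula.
sin 42° cos 8° = (1/2)[sin(42°+8°) + sin(42°-8°)]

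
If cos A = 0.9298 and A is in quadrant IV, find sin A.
sin A = -0.3681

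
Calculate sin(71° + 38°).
sin(71° + 38°) = sin 71° cos 38° + cos 71° sin 38° = 0.9455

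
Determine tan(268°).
tan(268°) = 28.64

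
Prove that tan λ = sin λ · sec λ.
RHS = sin λ · (1/cos λ) = sin λ/cos λ = tan λ = LHS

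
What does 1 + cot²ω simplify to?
1 + cot²ω = csc²ω (using Pythagorean identity)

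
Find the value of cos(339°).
cos(339°) = 0.9336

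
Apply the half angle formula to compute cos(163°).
cos(163°) = -√((1 + cos 326°)/2) = -0.9563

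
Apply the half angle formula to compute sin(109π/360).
sin(109π/360) = √((1 - cos 109π/180)/2) = 0.8141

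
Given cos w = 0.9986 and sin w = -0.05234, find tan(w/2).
tan(w/2) = sin w / (1 + cos w) = -0.02619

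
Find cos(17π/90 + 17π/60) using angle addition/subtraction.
cos(17π/90 + 17π/60) = cos 17π/90 cos 17π/60 - sin 17π/90 sin 17π/60 = 0.08716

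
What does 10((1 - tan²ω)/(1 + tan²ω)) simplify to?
10((1 - tan²ω)/(1 + tan²ω)) = 10(cos(2ω)) (using Double angle)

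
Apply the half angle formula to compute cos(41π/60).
cos(41π/60) = -√((1 + cos 41π/30)/2) = -0.5446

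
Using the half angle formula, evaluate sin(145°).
sin(145°) = √((1 - cos 290°)/2) = 0.5736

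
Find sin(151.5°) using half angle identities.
sin(151.5°) = √((1 - cos 303°)/2) = 0.4772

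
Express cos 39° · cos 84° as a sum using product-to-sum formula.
cos 39° cos 84° = (1/2)[cos(39°-84°) + cos(39°+84°)]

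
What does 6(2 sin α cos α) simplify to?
6(2 sin α cos α) = 6(sin(2α)) (using Double angle)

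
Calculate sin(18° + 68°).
sin(18° + 68°) = sin 18° cos 68° + cos 18° sin 68° = 0.9976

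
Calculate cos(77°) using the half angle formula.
cos(77°) = √((1 + cos 154°)/2) = 0.225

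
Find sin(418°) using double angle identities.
sin(418°) = 2 sin 209° cos 209° = 0.848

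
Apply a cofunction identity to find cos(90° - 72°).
cos(90° - 72°) = sin(72°) = 0.9511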